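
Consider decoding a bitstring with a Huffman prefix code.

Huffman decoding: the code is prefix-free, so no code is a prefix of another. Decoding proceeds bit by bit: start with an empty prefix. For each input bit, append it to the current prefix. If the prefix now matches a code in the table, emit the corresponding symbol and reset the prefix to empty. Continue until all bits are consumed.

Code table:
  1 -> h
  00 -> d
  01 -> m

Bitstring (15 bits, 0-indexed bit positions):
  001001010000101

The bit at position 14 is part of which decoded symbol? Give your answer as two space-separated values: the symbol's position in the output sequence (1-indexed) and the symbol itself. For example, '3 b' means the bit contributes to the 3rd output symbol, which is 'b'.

Answer: 9 m

Derivation:
Bit 0: prefix='0' (no match yet)
Bit 1: prefix='00' -> emit 'd', reset
Bit 2: prefix='1' -> emit 'h', reset
Bit 3: prefix='0' (no match yet)
Bit 4: prefix='00' -> emit 'd', reset
Bit 5: prefix='1' -> emit 'h', reset
Bit 6: prefix='0' (no match yet)
Bit 7: prefix='01' -> emit 'm', reset
Bit 8: prefix='0' (no match yet)
Bit 9: prefix='00' -> emit 'd', reset
Bit 10: prefix='0' (no match yet)
Bit 11: prefix='00' -> emit 'd', reset
Bit 12: prefix='1' -> emit 'h', reset
Bit 13: prefix='0' (no match yet)
Bit 14: prefix='01' -> emit 'm', reset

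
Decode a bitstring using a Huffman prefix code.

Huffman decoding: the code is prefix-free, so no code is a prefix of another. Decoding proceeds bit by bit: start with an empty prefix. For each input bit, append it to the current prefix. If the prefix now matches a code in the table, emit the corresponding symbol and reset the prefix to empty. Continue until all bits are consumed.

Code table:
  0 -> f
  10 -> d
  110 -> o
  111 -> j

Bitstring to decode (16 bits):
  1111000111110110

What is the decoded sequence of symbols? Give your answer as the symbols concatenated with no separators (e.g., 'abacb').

Answer: jdffjoo

Derivation:
Bit 0: prefix='1' (no match yet)
Bit 1: prefix='11' (no match yet)
Bit 2: prefix='111' -> emit 'j', reset
Bit 3: prefix='1' (no match yet)
Bit 4: prefix='10' -> emit 'd', reset
Bit 5: prefix='0' -> emit 'f', reset
Bit 6: prefix='0' -> emit 'f', reset
Bit 7: prefix='1' (no match yet)
Bit 8: prefix='11' (no match yet)
Bit 9: prefix='111' -> emit 'j', reset
Bit 10: prefix='1' (no match yet)
Bit 11: prefix='11' (no match yet)
Bit 12: prefix='110' -> emit 'o', reset
Bit 13: prefix='1' (no match yet)
Bit 14: prefix='11' (no match yet)
Bit 15: prefix='110' -> emit 'o', reset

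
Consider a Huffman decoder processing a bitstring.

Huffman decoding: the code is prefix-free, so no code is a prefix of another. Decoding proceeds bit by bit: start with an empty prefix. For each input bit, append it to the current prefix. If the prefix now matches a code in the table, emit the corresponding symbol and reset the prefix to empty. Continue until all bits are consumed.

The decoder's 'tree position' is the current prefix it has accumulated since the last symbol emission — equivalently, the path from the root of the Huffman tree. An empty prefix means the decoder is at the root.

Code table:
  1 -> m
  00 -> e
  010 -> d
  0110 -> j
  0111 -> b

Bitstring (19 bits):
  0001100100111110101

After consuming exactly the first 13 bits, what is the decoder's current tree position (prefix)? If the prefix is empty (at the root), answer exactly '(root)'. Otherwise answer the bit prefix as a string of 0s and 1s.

Answer: (root)

Derivation:
Bit 0: prefix='0' (no match yet)
Bit 1: prefix='00' -> emit 'e', reset
Bit 2: prefix='0' (no match yet)
Bit 3: prefix='01' (no match yet)
Bit 4: prefix='011' (no match yet)
Bit 5: prefix='0110' -> emit 'j', reset
Bit 6: prefix='0' (no match yet)
Bit 7: prefix='01' (no match yet)
Bit 8: prefix='010' -> emit 'd', reset
Bit 9: prefix='0' (no match yet)
Bit 10: prefix='01' (no match yet)
Bit 11: prefix='011' (no match yet)
Bit 12: prefix='0111' -> emit 'b', reset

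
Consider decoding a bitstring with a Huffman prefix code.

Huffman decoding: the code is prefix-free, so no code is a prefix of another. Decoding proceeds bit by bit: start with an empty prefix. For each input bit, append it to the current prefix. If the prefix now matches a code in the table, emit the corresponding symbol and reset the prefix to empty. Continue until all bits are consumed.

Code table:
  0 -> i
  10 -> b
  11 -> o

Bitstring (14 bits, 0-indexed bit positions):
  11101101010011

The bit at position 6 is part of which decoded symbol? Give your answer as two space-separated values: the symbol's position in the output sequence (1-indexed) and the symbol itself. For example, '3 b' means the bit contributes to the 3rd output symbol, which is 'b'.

Bit 0: prefix='1' (no match yet)
Bit 1: prefix='11' -> emit 'o', reset
Bit 2: prefix='1' (no match yet)
Bit 3: prefix='10' -> emit 'b', reset
Bit 4: prefix='1' (no match yet)
Bit 5: prefix='11' -> emit 'o', reset
Bit 6: prefix='0' -> emit 'i', reset
Bit 7: prefix='1' (no match yet)
Bit 8: prefix='10' -> emit 'b', reset
Bit 9: prefix='1' (no match yet)
Bit 10: prefix='10' -> emit 'b', reset

Answer: 4 i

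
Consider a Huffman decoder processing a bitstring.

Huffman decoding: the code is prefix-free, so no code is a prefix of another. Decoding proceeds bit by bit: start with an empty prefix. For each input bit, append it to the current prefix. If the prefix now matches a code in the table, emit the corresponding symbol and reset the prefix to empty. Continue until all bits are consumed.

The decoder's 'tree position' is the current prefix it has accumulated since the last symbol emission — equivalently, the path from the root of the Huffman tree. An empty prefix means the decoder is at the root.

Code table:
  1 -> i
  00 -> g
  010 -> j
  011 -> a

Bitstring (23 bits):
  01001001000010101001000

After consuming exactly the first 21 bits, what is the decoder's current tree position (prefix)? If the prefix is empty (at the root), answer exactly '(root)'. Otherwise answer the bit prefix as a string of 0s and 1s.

Answer: (root)

Derivation:
Bit 0: prefix='0' (no match yet)
Bit 1: prefix='01' (no match yet)
Bit 2: prefix='010' -> emit 'j', reset
Bit 3: prefix='0' (no match yet)
Bit 4: prefix='01' (no match yet)
Bit 5: prefix='010' -> emit 'j', reset
Bit 6: prefix='0' (no match yet)
Bit 7: prefix='01' (no match yet)
Bit 8: prefix='010' -> emit 'j', reset
Bit 9: prefix='0' (no match yet)
Bit 10: prefix='00' -> emit 'g', reset
Bit 11: prefix='0' (no match yet)
Bit 12: prefix='01' (no match yet)
Bit 13: prefix='010' -> emit 'j', reset
Bit 14: prefix='1' -> emit 'i', reset
Bit 15: prefix='0' (no match yet)
Bit 16: prefix='01' (no match yet)
Bit 17: prefix='010' -> emit 'j', reset
Bit 18: prefix='0' (no match yet)
Bit 19: prefix='01' (no match yet)
Bit 20: prefix='010' -> emit 'j', reset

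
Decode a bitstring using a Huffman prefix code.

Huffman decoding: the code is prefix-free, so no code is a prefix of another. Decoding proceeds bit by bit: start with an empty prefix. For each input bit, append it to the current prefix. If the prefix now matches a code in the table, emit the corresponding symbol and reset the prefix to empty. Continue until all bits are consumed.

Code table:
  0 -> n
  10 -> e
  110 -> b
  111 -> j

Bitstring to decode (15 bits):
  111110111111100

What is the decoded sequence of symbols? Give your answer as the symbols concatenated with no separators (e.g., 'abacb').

Bit 0: prefix='1' (no match yet)
Bit 1: prefix='11' (no match yet)
Bit 2: prefix='111' -> emit 'j', reset
Bit 3: prefix='1' (no match yet)
Bit 4: prefix='11' (no match yet)
Bit 5: prefix='110' -> emit 'b', reset
Bit 6: prefix='1' (no match yet)
Bit 7: prefix='11' (no match yet)
Bit 8: prefix='111' -> emit 'j', reset
Bit 9: prefix='1' (no match yet)
Bit 10: prefix='11' (no match yet)
Bit 11: prefix='111' -> emit 'j', reset
Bit 12: prefix='1' (no match yet)
Bit 13: prefix='10' -> emit 'e', reset
Bit 14: prefix='0' -> emit 'n', reset

Answer: jbjjen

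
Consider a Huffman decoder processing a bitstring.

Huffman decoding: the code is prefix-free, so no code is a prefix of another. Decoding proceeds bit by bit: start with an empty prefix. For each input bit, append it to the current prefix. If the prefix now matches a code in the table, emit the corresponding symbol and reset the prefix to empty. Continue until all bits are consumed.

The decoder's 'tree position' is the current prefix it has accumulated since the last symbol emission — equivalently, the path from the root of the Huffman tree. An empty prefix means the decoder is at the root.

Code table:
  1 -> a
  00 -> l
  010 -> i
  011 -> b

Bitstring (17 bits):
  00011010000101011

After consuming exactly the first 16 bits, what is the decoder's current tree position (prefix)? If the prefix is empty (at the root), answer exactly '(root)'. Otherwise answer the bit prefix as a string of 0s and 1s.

Bit 0: prefix='0' (no match yet)
Bit 1: prefix='00' -> emit 'l', reset
Bit 2: prefix='0' (no match yet)
Bit 3: prefix='01' (no match yet)
Bit 4: prefix='011' -> emit 'b', reset
Bit 5: prefix='0' (no match yet)
Bit 6: prefix='01' (no match yet)
Bit 7: prefix='010' -> emit 'i', reset
Bit 8: prefix='0' (no match yet)
Bit 9: prefix='00' -> emit 'l', reset
Bit 10: prefix='0' (no match yet)
Bit 11: prefix='01' (no match yet)
Bit 12: prefix='010' -> emit 'i', reset
Bit 13: prefix='1' -> emit 'a', reset
Bit 14: prefix='0' (no match yet)
Bit 15: prefix='01' (no match yet)

Answer: 01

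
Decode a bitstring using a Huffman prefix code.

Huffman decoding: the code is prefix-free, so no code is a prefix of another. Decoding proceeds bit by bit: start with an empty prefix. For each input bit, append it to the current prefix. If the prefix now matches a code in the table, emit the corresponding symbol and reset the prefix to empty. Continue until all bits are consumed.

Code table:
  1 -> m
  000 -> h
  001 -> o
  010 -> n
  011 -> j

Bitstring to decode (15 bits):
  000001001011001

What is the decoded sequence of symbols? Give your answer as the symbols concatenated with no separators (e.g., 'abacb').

Bit 0: prefix='0' (no match yet)
Bit 1: prefix='00' (no match yet)
Bit 2: prefix='000' -> emit 'h', reset
Bit 3: prefix='0' (no match yet)
Bit 4: prefix='00' (no match yet)
Bit 5: prefix='001' -> emit 'o', reset
Bit 6: prefix='0' (no match yet)
Bit 7: prefix='00' (no match yet)
Bit 8: prefix='001' -> emit 'o', reset
Bit 9: prefix='0' (no match yet)
Bit 10: prefix='01' (no match yet)
Bit 11: prefix='011' -> emit 'j', reset
Bit 12: prefix='0' (no match yet)
Bit 13: prefix='00' (no match yet)
Bit 14: prefix='001' -> emit 'o', reset

Answer: hoojo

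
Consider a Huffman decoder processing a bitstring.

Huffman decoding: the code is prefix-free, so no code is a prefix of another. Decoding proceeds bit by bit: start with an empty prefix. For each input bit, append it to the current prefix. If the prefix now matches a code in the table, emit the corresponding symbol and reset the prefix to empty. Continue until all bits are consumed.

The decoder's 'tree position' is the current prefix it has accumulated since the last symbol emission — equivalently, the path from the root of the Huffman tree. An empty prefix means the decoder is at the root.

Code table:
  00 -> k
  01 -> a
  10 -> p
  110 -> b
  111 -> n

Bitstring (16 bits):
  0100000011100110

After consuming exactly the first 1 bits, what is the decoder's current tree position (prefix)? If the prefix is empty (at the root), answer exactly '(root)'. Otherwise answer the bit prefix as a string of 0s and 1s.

Answer: 0

Derivation:
Bit 0: prefix='0' (no match yet)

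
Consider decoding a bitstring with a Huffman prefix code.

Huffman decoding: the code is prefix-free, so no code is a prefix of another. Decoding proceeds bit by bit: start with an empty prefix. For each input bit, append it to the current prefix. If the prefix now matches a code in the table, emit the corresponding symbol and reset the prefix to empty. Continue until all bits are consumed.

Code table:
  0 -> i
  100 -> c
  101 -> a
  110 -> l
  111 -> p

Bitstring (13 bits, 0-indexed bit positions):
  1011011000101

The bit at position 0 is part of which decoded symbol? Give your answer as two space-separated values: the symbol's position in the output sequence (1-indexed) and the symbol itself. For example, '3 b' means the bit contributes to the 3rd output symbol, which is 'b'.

Answer: 1 a

Derivation:
Bit 0: prefix='1' (no match yet)
Bit 1: prefix='10' (no match yet)
Bit 2: prefix='101' -> emit 'a', reset
Bit 3: prefix='1' (no match yet)
Bit 4: prefix='10' (no match yet)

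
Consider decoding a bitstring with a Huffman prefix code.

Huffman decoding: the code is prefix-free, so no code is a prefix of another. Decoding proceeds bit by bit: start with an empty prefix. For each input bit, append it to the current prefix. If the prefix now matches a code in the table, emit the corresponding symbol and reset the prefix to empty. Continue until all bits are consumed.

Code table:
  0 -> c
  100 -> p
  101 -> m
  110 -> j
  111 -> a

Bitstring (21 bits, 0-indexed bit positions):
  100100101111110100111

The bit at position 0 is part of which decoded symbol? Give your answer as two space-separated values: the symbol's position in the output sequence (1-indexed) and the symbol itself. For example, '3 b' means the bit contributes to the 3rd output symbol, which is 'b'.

Bit 0: prefix='1' (no match yet)
Bit 1: prefix='10' (no match yet)
Bit 2: prefix='100' -> emit 'p', reset
Bit 3: prefix='1' (no match yet)
Bit 4: prefix='10' (no match yet)

Answer: 1 p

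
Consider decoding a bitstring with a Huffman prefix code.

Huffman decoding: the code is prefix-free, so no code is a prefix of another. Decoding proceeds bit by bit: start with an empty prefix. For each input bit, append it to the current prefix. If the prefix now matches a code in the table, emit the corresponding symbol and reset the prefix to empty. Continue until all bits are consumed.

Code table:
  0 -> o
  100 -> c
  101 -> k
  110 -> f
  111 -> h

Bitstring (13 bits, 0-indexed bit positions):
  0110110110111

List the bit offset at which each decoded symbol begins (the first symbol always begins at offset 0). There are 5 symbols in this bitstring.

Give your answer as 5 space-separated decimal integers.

Bit 0: prefix='0' -> emit 'o', reset
Bit 1: prefix='1' (no match yet)
Bit 2: prefix='11' (no match yet)
Bit 3: prefix='110' -> emit 'f', reset
Bit 4: prefix='1' (no match yet)
Bit 5: prefix='11' (no match yet)
Bit 6: prefix='110' -> emit 'f', reset
Bit 7: prefix='1' (no match yet)
Bit 8: prefix='11' (no match yet)
Bit 9: prefix='110' -> emit 'f', reset
Bit 10: prefix='1' (no match yet)
Bit 11: prefix='11' (no match yet)
Bit 12: prefix='111' -> emit 'h', reset

Answer: 0 1 4 7 10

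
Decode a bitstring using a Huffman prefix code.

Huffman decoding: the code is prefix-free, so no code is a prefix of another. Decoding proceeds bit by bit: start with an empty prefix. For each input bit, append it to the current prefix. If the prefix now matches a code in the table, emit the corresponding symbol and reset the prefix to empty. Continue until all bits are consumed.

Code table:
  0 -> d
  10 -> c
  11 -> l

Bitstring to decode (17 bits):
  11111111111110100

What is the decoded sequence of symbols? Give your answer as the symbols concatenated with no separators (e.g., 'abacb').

Answer: llllllccd

Derivation:
Bit 0: prefix='1' (no match yet)
Bit 1: prefix='11' -> emit 'l', reset
Bit 2: prefix='1' (no match yet)
Bit 3: prefix='11' -> emit 'l', reset
Bit 4: prefix='1' (no match yet)
Bit 5: prefix='11' -> emit 'l', reset
Bit 6: prefix='1' (no match yet)
Bit 7: prefix='11' -> emit 'l', reset
Bit 8: prefix='1' (no match yet)
Bit 9: prefix='11' -> emit 'l', reset
Bit 10: prefix='1' (no match yet)
Bit 11: prefix='11' -> emit 'l', reset
Bit 12: prefix='1' (no match yet)
Bit 13: prefix='10' -> emit 'c', reset
Bit 14: prefix='1' (no match yet)
Bit 15: prefix='10' -> emit 'c', reset
Bit 16: prefix='0' -> emit 'd', reset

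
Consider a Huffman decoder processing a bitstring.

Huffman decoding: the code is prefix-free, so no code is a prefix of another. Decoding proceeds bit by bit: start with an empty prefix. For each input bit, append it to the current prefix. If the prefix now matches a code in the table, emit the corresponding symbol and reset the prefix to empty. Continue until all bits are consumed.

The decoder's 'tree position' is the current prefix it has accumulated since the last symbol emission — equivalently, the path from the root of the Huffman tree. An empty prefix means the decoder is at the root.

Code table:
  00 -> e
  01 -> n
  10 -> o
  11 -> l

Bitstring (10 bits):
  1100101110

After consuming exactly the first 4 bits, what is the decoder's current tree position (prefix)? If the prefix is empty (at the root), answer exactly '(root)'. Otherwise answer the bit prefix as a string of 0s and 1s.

Bit 0: prefix='1' (no match yet)
Bit 1: prefix='11' -> emit 'l', reset
Bit 2: prefix='0' (no match yet)
Bit 3: prefix='00' -> emit 'e', reset

Answer: (root)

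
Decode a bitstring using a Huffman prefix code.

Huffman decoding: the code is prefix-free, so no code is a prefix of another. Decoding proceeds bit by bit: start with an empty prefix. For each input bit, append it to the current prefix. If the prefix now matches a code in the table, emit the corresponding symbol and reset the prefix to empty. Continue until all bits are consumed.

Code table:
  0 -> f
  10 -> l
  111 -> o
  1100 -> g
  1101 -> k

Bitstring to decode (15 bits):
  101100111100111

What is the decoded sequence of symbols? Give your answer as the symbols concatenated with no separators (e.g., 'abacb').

Bit 0: prefix='1' (no match yet)
Bit 1: prefix='10' -> emit 'l', reset
Bit 2: prefix='1' (no match yet)
Bit 3: prefix='11' (no match yet)
Bit 4: prefix='110' (no match yet)
Bit 5: prefix='1100' -> emit 'g', reset
Bit 6: prefix='1' (no match yet)
Bit 7: prefix='11' (no match yet)
Bit 8: prefix='111' -> emit 'o', reset
Bit 9: prefix='1' (no match yet)
Bit 10: prefix='10' -> emit 'l', reset
Bit 11: prefix='0' -> emit 'f', reset
Bit 12: prefix='1' (no match yet)
Bit 13: prefix='11' (no match yet)
Bit 14: prefix='111' -> emit 'o', reset

Answer: lgolfo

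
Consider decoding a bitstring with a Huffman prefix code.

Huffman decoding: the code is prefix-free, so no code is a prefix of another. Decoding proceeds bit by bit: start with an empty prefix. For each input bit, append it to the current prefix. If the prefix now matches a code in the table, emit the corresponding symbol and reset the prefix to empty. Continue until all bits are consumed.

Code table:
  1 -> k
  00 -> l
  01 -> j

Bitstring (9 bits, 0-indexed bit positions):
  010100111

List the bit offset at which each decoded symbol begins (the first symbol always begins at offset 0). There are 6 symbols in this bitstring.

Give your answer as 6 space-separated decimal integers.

Answer: 0 2 4 6 7 8

Derivation:
Bit 0: prefix='0' (no match yet)
Bit 1: prefix='01' -> emit 'j', reset
Bit 2: prefix='0' (no match yet)
Bit 3: prefix='01' -> emit 'j', reset
Bit 4: prefix='0' (no match yet)
Bit 5: prefix='00' -> emit 'l', reset
Bit 6: prefix='1' -> emit 'k', reset
Bit 7: prefix='1' -> emit 'k', reset
Bit 8: prefix='1' -> emit 'k', reset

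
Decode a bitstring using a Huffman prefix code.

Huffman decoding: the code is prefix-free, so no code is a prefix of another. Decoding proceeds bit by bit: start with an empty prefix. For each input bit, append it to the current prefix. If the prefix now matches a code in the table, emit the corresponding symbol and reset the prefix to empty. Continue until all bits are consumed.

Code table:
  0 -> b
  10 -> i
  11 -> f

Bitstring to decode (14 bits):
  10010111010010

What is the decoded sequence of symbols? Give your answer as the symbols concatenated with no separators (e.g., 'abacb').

Bit 0: prefix='1' (no match yet)
Bit 1: prefix='10' -> emit 'i', reset
Bit 2: prefix='0' -> emit 'b', reset
Bit 3: prefix='1' (no match yet)
Bit 4: prefix='10' -> emit 'i', reset
Bit 5: prefix='1' (no match yet)
Bit 6: prefix='11' -> emit 'f', reset
Bit 7: prefix='1' (no match yet)
Bit 8: prefix='10' -> emit 'i', reset
Bit 9: prefix='1' (no match yet)
Bit 10: prefix='10' -> emit 'i', reset
Bit 11: prefix='0' -> emit 'b', reset
Bit 12: prefix='1' (no match yet)
Bit 13: prefix='10' -> emit 'i', reset

Answer: ibifiibi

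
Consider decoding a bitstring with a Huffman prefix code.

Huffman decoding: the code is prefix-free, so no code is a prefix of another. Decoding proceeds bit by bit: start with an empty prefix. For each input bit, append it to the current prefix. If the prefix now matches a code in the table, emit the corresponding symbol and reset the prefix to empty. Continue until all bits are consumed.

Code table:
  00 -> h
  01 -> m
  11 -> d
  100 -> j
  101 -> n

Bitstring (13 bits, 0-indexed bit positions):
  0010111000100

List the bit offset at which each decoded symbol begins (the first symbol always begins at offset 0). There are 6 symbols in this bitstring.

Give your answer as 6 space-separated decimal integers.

Answer: 0 2 5 7 9 11

Derivation:
Bit 0: prefix='0' (no match yet)
Bit 1: prefix='00' -> emit 'h', reset
Bit 2: prefix='1' (no match yet)
Bit 3: prefix='10' (no match yet)
Bit 4: prefix='101' -> emit 'n', reset
Bit 5: prefix='1' (no match yet)
Bit 6: prefix='11' -> emit 'd', reset
Bit 7: prefix='0' (no match yet)
Bit 8: prefix='00' -> emit 'h', reset
Bit 9: prefix='0' (no match yet)
Bit 10: prefix='01' -> emit 'm', reset
Bit 11: prefix='0' (no match yet)
Bit 12: prefix='00' -> emit 'h', reset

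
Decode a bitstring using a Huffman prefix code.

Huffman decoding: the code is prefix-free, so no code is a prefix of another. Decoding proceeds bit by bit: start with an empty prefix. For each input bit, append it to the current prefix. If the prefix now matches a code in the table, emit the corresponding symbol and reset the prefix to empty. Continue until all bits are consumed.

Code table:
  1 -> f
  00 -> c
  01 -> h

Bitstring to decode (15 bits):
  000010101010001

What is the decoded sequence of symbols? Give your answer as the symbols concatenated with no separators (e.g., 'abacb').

Answer: ccfhhhch

Derivation:
Bit 0: prefix='0' (no match yet)
Bit 1: prefix='00' -> emit 'c', reset
Bit 2: prefix='0' (no match yet)
Bit 3: prefix='00' -> emit 'c', reset
Bit 4: prefix='1' -> emit 'f', reset
Bit 5: prefix='0' (no match yet)
Bit 6: prefix='01' -> emit 'h', reset
Bit 7: prefix='0' (no match yet)
Bit 8: prefix='01' -> emit 'h', reset
Bit 9: prefix='0' (no match yet)
Bit 10: prefix='01' -> emit 'h', reset
Bit 11: prefix='0' (no match yet)
Bit 12: prefix='00' -> emit 'c', reset
Bit 13: prefix='0' (no match yet)
Bit 14: prefix='01' -> emit 'h', reset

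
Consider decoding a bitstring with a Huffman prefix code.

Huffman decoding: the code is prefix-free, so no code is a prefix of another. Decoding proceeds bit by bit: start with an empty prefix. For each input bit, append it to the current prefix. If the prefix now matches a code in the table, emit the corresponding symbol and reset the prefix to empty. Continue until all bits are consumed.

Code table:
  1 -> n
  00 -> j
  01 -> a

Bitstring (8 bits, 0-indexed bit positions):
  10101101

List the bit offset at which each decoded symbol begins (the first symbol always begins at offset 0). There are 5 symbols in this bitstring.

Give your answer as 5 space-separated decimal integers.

Bit 0: prefix='1' -> emit 'n', reset
Bit 1: prefix='0' (no match yet)
Bit 2: prefix='01' -> emit 'a', reset
Bit 3: prefix='0' (no match yet)
Bit 4: prefix='01' -> emit 'a', reset
Bit 5: prefix='1' -> emit 'n', reset
Bit 6: prefix='0' (no match yet)
Bit 7: prefix='01' -> emit 'a', reset

Answer: 0 1 3 5 6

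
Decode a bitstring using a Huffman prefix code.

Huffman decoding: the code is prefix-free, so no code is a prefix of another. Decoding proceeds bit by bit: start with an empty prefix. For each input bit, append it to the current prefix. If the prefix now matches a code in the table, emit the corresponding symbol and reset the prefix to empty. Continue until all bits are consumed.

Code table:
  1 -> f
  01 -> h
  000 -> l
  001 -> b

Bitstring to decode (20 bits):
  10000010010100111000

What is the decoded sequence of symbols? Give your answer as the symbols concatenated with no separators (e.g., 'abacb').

Bit 0: prefix='1' -> emit 'f', reset
Bit 1: prefix='0' (no match yet)
Bit 2: prefix='00' (no match yet)
Bit 3: prefix='000' -> emit 'l', reset
Bit 4: prefix='0' (no match yet)
Bit 5: prefix='00' (no match yet)
Bit 6: prefix='001' -> emit 'b', reset
Bit 7: prefix='0' (no match yet)
Bit 8: prefix='00' (no match yet)
Bit 9: prefix='001' -> emit 'b', reset
Bit 10: prefix='0' (no match yet)
Bit 11: prefix='01' -> emit 'h', reset
Bit 12: prefix='0' (no match yet)
Bit 13: prefix='00' (no match yet)
Bit 14: prefix='001' -> emit 'b', reset
Bit 15: prefix='1' -> emit 'f', reset
Bit 16: prefix='1' -> emit 'f', reset
Bit 17: prefix='0' (no match yet)
Bit 18: prefix='00' (no match yet)
Bit 19: prefix='000' -> emit 'l', reset

Answer: flbbhbffl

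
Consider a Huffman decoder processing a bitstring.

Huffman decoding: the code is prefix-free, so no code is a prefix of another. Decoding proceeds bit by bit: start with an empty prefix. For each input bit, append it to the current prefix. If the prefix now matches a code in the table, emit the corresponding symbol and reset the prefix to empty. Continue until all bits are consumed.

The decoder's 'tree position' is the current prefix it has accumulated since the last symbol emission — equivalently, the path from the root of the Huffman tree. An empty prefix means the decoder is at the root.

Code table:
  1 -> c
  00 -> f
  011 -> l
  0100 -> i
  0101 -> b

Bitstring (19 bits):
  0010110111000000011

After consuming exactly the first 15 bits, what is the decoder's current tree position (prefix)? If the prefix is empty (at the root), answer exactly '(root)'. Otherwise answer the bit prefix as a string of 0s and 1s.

Bit 0: prefix='0' (no match yet)
Bit 1: prefix='00' -> emit 'f', reset
Bit 2: prefix='1' -> emit 'c', reset
Bit 3: prefix='0' (no match yet)
Bit 4: prefix='01' (no match yet)
Bit 5: prefix='011' -> emit 'l', reset
Bit 6: prefix='0' (no match yet)
Bit 7: prefix='01' (no match yet)
Bit 8: prefix='011' -> emit 'l', reset
Bit 9: prefix='1' -> emit 'c', reset
Bit 10: prefix='0' (no match yet)
Bit 11: prefix='00' -> emit 'f', reset
Bit 12: prefix='0' (no match yet)
Bit 13: prefix='00' -> emit 'f', reset
Bit 14: prefix='0' (no match yet)

Answer: 0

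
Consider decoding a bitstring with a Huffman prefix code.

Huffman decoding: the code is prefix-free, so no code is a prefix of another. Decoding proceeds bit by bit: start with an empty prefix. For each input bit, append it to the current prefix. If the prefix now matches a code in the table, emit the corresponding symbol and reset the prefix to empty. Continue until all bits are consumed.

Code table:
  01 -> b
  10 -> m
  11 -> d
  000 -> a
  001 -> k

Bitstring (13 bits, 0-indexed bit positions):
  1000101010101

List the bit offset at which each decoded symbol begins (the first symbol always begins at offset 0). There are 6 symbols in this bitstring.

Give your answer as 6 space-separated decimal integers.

Bit 0: prefix='1' (no match yet)
Bit 1: prefix='10' -> emit 'm', reset
Bit 2: prefix='0' (no match yet)
Bit 3: prefix='00' (no match yet)
Bit 4: prefix='001' -> emit 'k', reset
Bit 5: prefix='0' (no match yet)
Bit 6: prefix='01' -> emit 'b', reset
Bit 7: prefix='0' (no match yet)
Bit 8: prefix='01' -> emit 'b', reset
Bit 9: prefix='0' (no match yet)
Bit 10: prefix='01' -> emit 'b', reset
Bit 11: prefix='0' (no match yet)
Bit 12: prefix='01' -> emit 'b', reset

Answer: 0 2 5 7 9 11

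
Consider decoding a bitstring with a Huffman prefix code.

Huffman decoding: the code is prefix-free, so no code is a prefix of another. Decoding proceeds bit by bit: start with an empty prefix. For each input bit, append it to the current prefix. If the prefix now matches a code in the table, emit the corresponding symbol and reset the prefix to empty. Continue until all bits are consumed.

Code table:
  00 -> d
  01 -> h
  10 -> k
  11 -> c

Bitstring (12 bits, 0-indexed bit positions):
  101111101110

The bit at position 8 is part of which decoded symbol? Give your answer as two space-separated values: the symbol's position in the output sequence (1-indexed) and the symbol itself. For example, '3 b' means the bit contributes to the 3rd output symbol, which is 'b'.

Answer: 5 c

Derivation:
Bit 0: prefix='1' (no match yet)
Bit 1: prefix='10' -> emit 'k', reset
Bit 2: prefix='1' (no match yet)
Bit 3: prefix='11' -> emit 'c', reset
Bit 4: prefix='1' (no match yet)
Bit 5: prefix='11' -> emit 'c', reset
Bit 6: prefix='1' (no match yet)
Bit 7: prefix='10' -> emit 'k', reset
Bit 8: prefix='1' (no match yet)
Bit 9: prefix='11' -> emit 'c', reset
Bit 10: prefix='1' (no match yet)
Bit 11: prefix='10' -> emit 'k', reset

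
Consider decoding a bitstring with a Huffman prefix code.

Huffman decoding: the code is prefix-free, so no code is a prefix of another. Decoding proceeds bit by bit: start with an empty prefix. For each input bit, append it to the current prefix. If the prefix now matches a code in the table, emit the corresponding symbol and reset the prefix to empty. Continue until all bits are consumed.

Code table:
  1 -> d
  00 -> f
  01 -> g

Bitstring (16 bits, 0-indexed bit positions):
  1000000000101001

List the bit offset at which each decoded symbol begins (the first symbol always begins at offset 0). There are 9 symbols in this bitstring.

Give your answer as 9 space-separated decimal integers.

Bit 0: prefix='1' -> emit 'd', reset
Bit 1: prefix='0' (no match yet)
Bit 2: prefix='00' -> emit 'f', reset
Bit 3: prefix='0' (no match yet)
Bit 4: prefix='00' -> emit 'f', reset
Bit 5: prefix='0' (no match yet)
Bit 6: prefix='00' -> emit 'f', reset
Bit 7: prefix='0' (no match yet)
Bit 8: prefix='00' -> emit 'f', reset
Bit 9: prefix='0' (no match yet)
Bit 10: prefix='01' -> emit 'g', reset
Bit 11: prefix='0' (no match yet)
Bit 12: prefix='01' -> emit 'g', reset
Bit 13: prefix='0' (no match yet)
Bit 14: prefix='00' -> emit 'f', reset
Bit 15: prefix='1' -> emit 'd', reset

Answer: 0 1 3 5 7 9 11 13 15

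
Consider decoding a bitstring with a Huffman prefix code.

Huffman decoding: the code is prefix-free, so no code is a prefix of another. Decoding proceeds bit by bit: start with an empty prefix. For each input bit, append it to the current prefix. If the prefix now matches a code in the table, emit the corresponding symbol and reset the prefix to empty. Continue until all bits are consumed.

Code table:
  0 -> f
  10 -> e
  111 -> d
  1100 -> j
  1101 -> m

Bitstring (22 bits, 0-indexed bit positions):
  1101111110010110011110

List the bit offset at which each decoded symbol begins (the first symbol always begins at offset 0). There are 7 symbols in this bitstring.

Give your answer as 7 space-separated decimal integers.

Answer: 0 4 7 11 13 17 20

Derivation:
Bit 0: prefix='1' (no match yet)
Bit 1: prefix='11' (no match yet)
Bit 2: prefix='110' (no match yet)
Bit 3: prefix='1101' -> emit 'm', reset
Bit 4: prefix='1' (no match yet)
Bit 5: prefix='11' (no match yet)
Bit 6: prefix='111' -> emit 'd', reset
Bit 7: prefix='1' (no match yet)
Bit 8: prefix='11' (no match yet)
Bit 9: prefix='110' (no match yet)
Bit 10: prefix='1100' -> emit 'j', reset
Bit 11: prefix='1' (no match yet)
Bit 12: prefix='10' -> emit 'e', reset
Bit 13: prefix='1' (no match yet)
Bit 14: prefix='11' (no match yet)
Bit 15: prefix='110' (no match yet)
Bit 16: prefix='1100' -> emit 'j', reset
Bit 17: prefix='1' (no match yet)
Bit 18: prefix='11' (no match yet)
Bit 19: prefix='111' -> emit 'd', reset
Bit 20: prefix='1' (no match yet)
Bit 21: prefix='10' -> emit 'e', reset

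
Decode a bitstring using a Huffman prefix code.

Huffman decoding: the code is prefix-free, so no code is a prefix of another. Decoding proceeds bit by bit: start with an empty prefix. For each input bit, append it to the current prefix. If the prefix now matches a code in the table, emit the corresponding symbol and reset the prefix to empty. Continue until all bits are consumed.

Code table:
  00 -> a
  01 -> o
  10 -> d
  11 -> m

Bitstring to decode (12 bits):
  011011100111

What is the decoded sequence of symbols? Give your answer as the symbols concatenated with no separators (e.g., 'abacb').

Bit 0: prefix='0' (no match yet)
Bit 1: prefix='01' -> emit 'o', reset
Bit 2: prefix='1' (no match yet)
Bit 3: prefix='10' -> emit 'd', reset
Bit 4: prefix='1' (no match yet)
Bit 5: prefix='11' -> emit 'm', reset
Bit 6: prefix='1' (no match yet)
Bit 7: prefix='10' -> emit 'd', reset
Bit 8: prefix='0' (no match yet)
Bit 9: prefix='01' -> emit 'o', reset
Bit 10: prefix='1' (no match yet)
Bit 11: prefix='11' -> emit 'm', reset

Answer: odmdom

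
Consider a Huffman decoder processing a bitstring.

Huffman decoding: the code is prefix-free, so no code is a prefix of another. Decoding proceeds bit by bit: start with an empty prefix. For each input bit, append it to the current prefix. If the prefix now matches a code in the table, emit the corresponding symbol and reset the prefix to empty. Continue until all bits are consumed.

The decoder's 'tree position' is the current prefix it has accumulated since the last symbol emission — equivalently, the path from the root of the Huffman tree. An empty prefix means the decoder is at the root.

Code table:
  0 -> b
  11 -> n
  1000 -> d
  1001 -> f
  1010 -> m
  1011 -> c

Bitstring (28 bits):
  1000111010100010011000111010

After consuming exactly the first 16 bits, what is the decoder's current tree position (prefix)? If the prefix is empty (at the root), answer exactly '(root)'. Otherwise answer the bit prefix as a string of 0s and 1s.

Bit 0: prefix='1' (no match yet)
Bit 1: prefix='10' (no match yet)
Bit 2: prefix='100' (no match yet)
Bit 3: prefix='1000' -> emit 'd', reset
Bit 4: prefix='1' (no match yet)
Bit 5: prefix='11' -> emit 'n', reset
Bit 6: prefix='1' (no match yet)
Bit 7: prefix='10' (no match yet)
Bit 8: prefix='101' (no match yet)
Bit 9: prefix='1010' -> emit 'm', reset
Bit 10: prefix='1' (no match yet)
Bit 11: prefix='10' (no match yet)
Bit 12: prefix='100' (no match yet)
Bit 13: prefix='1000' -> emit 'd', reset
Bit 14: prefix='1' (no match yet)
Bit 15: prefix='10' (no match yet)

Answer: 10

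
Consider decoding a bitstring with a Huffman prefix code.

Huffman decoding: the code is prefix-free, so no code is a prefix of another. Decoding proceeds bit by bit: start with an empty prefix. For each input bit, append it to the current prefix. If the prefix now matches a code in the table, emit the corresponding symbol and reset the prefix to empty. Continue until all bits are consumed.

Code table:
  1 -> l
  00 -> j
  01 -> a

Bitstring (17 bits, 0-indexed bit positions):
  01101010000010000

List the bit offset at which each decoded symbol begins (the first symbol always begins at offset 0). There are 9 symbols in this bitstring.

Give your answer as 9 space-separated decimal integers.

Answer: 0 2 3 5 7 9 11 13 15

Derivation:
Bit 0: prefix='0' (no match yet)
Bit 1: prefix='01' -> emit 'a', reset
Bit 2: prefix='1' -> emit 'l', reset
Bit 3: prefix='0' (no match yet)
Bit 4: prefix='01' -> emit 'a', reset
Bit 5: prefix='0' (no match yet)
Bit 6: prefix='01' -> emit 'a', reset
Bit 7: prefix='0' (no match yet)
Bit 8: prefix='00' -> emit 'j', reset
Bit 9: prefix='0' (no match yet)
Bit 10: prefix='00' -> emit 'j', reset
Bit 11: prefix='0' (no match yet)
Bit 12: prefix='01' -> emit 'a', reset
Bit 13: prefix='0' (no match yet)
Bit 14: prefix='00' -> emit 'j', reset
Bit 15: prefix='0' (no match yet)
Bit 16: prefix='00' -> emit 'j', reset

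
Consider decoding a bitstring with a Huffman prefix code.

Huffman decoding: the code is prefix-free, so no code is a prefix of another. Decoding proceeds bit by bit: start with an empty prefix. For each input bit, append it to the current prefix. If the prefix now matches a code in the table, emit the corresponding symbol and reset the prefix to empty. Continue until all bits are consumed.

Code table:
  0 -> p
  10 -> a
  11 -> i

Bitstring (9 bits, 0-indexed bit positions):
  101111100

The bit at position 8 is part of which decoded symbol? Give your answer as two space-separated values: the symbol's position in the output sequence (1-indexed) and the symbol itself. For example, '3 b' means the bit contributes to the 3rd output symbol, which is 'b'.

Answer: 5 p

Derivation:
Bit 0: prefix='1' (no match yet)
Bit 1: prefix='10' -> emit 'a', reset
Bit 2: prefix='1' (no match yet)
Bit 3: prefix='11' -> emit 'i', reset
Bit 4: prefix='1' (no match yet)
Bit 5: prefix='11' -> emit 'i', reset
Bit 6: prefix='1' (no match yet)
Bit 7: prefix='10' -> emit 'a', reset
Bit 8: prefix='0' -> emit 'p', reset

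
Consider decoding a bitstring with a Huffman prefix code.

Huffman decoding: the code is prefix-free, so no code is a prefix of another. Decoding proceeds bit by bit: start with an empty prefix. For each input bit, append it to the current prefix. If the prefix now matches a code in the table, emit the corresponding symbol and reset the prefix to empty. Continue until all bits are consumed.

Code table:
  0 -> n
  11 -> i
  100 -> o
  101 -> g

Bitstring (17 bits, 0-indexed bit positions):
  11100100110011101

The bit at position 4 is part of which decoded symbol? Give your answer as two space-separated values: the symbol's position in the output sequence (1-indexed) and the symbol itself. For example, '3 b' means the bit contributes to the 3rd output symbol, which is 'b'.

Bit 0: prefix='1' (no match yet)
Bit 1: prefix='11' -> emit 'i', reset
Bit 2: prefix='1' (no match yet)
Bit 3: prefix='10' (no match yet)
Bit 4: prefix='100' -> emit 'o', reset
Bit 5: prefix='1' (no match yet)
Bit 6: prefix='10' (no match yet)
Bit 7: prefix='100' -> emit 'o', reset
Bit 8: prefix='1' (no match yet)

Answer: 2 o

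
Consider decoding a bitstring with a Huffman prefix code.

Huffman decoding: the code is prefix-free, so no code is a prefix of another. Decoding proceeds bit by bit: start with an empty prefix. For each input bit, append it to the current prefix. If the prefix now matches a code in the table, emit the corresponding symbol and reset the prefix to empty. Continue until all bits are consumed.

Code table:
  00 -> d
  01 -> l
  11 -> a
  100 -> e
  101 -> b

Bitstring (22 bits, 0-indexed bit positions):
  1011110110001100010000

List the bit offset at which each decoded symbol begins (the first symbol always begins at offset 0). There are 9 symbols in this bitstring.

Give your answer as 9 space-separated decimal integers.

Bit 0: prefix='1' (no match yet)
Bit 1: prefix='10' (no match yet)
Bit 2: prefix='101' -> emit 'b', reset
Bit 3: prefix='1' (no match yet)
Bit 4: prefix='11' -> emit 'a', reset
Bit 5: prefix='1' (no match yet)
Bit 6: prefix='10' (no match yet)
Bit 7: prefix='101' -> emit 'b', reset
Bit 8: prefix='1' (no match yet)
Bit 9: prefix='10' (no match yet)
Bit 10: prefix='100' -> emit 'e', reset
Bit 11: prefix='0' (no match yet)
Bit 12: prefix='01' -> emit 'l', reset
Bit 13: prefix='1' (no match yet)
Bit 14: prefix='10' (no match yet)
Bit 15: prefix='100' -> emit 'e', reset
Bit 16: prefix='0' (no match yet)
Bit 17: prefix='01' -> emit 'l', reset
Bit 18: prefix='0' (no match yet)
Bit 19: prefix='00' -> emit 'd', reset
Bit 20: prefix='0' (no match yet)
Bit 21: prefix='00' -> emit 'd', reset

Answer: 0 3 5 8 11 13 16 18 20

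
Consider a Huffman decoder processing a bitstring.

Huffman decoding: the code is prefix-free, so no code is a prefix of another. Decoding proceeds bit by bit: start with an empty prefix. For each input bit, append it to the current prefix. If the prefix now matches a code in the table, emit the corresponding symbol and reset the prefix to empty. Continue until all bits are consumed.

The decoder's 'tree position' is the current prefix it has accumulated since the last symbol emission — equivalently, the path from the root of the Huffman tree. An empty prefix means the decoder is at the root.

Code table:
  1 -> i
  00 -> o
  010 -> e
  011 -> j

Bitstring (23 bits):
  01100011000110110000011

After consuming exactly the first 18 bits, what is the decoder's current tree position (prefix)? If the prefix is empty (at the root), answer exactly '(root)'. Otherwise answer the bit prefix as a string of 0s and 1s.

Bit 0: prefix='0' (no match yet)
Bit 1: prefix='01' (no match yet)
Bit 2: prefix='011' -> emit 'j', reset
Bit 3: prefix='0' (no match yet)
Bit 4: prefix='00' -> emit 'o', reset
Bit 5: prefix='0' (no match yet)
Bit 6: prefix='01' (no match yet)
Bit 7: prefix='011' -> emit 'j', reset
Bit 8: prefix='0' (no match yet)
Bit 9: prefix='00' -> emit 'o', reset
Bit 10: prefix='0' (no match yet)
Bit 11: prefix='01' (no match yet)
Bit 12: prefix='011' -> emit 'j', reset
Bit 13: prefix='0' (no match yet)
Bit 14: prefix='01' (no match yet)
Bit 15: prefix='011' -> emit 'j', reset
Bit 16: prefix='0' (no match yet)
Bit 17: prefix='00' -> emit 'o', reset

Answer: (root)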